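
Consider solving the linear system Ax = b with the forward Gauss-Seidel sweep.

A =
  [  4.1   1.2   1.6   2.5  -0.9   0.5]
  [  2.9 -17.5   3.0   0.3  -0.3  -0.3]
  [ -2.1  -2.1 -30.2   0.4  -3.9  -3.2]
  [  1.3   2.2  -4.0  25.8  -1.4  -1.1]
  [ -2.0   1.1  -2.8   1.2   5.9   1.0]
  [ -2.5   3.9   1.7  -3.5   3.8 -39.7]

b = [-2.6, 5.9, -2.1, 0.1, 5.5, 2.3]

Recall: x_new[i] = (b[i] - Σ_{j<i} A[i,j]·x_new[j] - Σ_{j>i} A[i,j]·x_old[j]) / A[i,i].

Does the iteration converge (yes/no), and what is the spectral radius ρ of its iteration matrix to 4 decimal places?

Diagonal D = diag(4.1, -17.5, -30.2, 25.8, 5.9, -39.7); L, U strict lower/upper.
T_GS = -(D+L)⁻¹U: row 0 first, T[0,3] = -(2.5)/(4.1) = -0.6098; later rows by forward substitution.
  T[0,:] = [+0.0000  -0.2927  -0.3902  -0.6098  +0.2195  -0.1220]
  T[1,:] = [+0.0000  -0.0485  +0.1068  -0.0839  +0.0192  -0.0374]
  T[2,:] = [+0.0000  +0.0237  +0.0197  +0.0615  -0.1457  -0.0949]
  T[3,:] = [+0.0000  +0.0226  +0.0136  +0.0474  +0.0190  +0.0373]
  T[4,:] = [+0.0000  -0.0835  -0.1456  -0.1715  -0.0022  -0.2565]
  T[5,:] = [+0.0000  +0.0047  +0.0208  +0.0122  -0.0201  -0.0279]
|roots of det(T-λI)|: 0.1877, 0.1106, 0.1106, 0.0165, 0.0102, 0.0000.
spectral radius ρ = 0.1877; 0.1877 < 1: convergent.

yes, ρ = 0.1877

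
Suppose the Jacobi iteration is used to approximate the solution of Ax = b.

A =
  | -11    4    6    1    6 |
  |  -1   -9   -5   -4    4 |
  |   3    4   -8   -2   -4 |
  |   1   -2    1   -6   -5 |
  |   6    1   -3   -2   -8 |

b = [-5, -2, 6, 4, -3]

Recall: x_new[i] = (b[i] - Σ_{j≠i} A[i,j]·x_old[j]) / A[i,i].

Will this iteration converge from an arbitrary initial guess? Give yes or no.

no

Diagonal D = diag(-11, -9, -8, -6, -8); L, U strict lower/upper.
T_J = -D⁻¹(L+U): T[0,2] = -(6)/(-11) = +0.5455; T[0,0] = 0.
  T[0,:] = [+0.0000  +0.3636  +0.5455  +0.0909  +0.5455]
  T[1,:] = [-0.1111  +0.0000  -0.5556  -0.4444  +0.4444]
  T[2,:] = [+0.3750  +0.5000  +0.0000  -0.2500  -0.5000]
  T[3,:] = [+0.1667  -0.3333  +0.1667  +0.0000  -0.8333]
  T[4,:] = [+0.7500  +0.1250  -0.3750  -0.2500  +0.0000]
eigenvalue magnitudes: 1.1849, 0.8873, 0.6431, 0.6431, 0.2564.
ρ = 1.1849; 1.1849 > 1: divergent.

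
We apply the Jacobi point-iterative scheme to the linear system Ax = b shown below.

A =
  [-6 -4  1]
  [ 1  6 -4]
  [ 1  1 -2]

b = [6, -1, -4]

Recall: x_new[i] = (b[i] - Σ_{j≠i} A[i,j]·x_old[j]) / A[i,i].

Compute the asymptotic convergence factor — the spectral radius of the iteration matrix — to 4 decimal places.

0.8905

A = D + L + U where D = diag(-6, 6, -2).
Jacobi T = -D⁻¹(L+U): T[0,2] = -(1)/(-6) = +0.1667; T[0,0] = 0.
  T[0,:] = [+0.0000, -0.6667, +0.1667]
  T[1,:] = [-0.1667, +0.0000, +0.6667]
  T[2,:] = [+0.5000, +0.5000, +0.0000]
|eigenvalues of T|: 0.8905, 0.5149, 0.5149.
ρ(T) = max|λ| = 0.8905; 0.8905 < 1: convergent.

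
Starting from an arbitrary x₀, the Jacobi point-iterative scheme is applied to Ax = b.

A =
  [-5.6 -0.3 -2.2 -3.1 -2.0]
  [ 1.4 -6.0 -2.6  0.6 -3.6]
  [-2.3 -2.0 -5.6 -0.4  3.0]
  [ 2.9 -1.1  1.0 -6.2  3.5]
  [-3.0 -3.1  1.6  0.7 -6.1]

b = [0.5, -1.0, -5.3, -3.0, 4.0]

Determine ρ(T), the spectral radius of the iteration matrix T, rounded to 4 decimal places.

1.1929

A = D + L + U where D = diag(-5.6, -6, -5.6, -6.2, -6.1).
Jacobi T = -D⁻¹(L+U): T[4,2] = -(1.6)/(-6.1) = +0.2623; T[4,4] = 0.
  T[0,:] = [+0.0000, -0.0536, -0.3929, -0.5536, -0.3571]
  T[1,:] = [+0.2333, +0.0000, -0.4333, +0.1000, -0.6000]
  T[2,:] = [-0.4107, -0.3571, +0.0000, -0.0714, +0.5357]
  T[3,:] = [+0.4677, -0.1774, +0.1613, +0.0000, +0.5645]
  T[4,:] = [-0.4918, -0.5082, +0.2623, +0.1148, +0.0000]
moduli |λ_i(T)| = 1.1929, 0.5211, 0.5211, 0.4966, 0.4966.
ρ = 1.1929; 1.1929 > 1: divergent.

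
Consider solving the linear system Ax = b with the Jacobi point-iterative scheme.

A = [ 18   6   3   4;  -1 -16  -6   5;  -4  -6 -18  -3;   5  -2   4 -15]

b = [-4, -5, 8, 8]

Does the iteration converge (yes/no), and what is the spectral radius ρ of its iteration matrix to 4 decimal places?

A = D + L + U where D = diag(18, -16, -18, -15).
Jacobi T = -D⁻¹(L+U): T[2,3] = -(-3)/(-18) = -0.1667; T[2,2] = 0.
  T[0,:] = [+0.0000 -0.3333 -0.1667 -0.2222]
  T[1,:] = [-0.0625 +0.0000 -0.3750 +0.3125]
  T[2,:] = [-0.2222 -0.3333 +0.0000 -0.1667]
  T[3,:] = [+0.3333 -0.1333 +0.2667 +0.0000]
moduli |λ_i(T)| = 0.5053, 0.4129, 0.4129, 0.2114.
ρ(T) = max|λ| = 0.5053; 0.5053 < 1 ⇒ converges.

yes, ρ = 0.5053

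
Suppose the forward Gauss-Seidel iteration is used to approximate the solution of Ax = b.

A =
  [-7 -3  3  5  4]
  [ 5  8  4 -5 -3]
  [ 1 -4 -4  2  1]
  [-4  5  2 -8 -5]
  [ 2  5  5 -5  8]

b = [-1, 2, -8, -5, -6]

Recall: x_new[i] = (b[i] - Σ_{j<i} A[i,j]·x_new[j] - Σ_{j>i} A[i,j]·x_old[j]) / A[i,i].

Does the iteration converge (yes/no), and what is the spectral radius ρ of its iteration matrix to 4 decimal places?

no, ρ = 1.2412

Write A = D+L+U with D = diag(-7, 8, -4, -8, 8).
GS T = -(D+L)⁻¹U: row 0 first, T[0,1] = -(-3)/(-7) = -0.4286; later rows by forward substitution.
  T[0,:] = [+0.0000  -0.4286  +0.4286  +0.7143  +0.5714]
  T[1,:] = [+0.0000  +0.2679  -0.7679  +0.1786  +0.0179]
  T[2,:] = [+0.0000  -0.3750  +0.8750  +0.5000  +0.3750]
  T[3,:] = [+0.0000  +0.2879  -0.4754  -0.1205  -0.8058]
  T[4,:] = [+0.0000  +0.3541  -0.4713  -0.6780  -0.8920]
|λ(T)| sorted: 1.2412, 0.9594, 0.3746, 0.0375, 0.0000.
spectral radius ρ = 1.2412; 1.2412 > 1 ⇒ diverges.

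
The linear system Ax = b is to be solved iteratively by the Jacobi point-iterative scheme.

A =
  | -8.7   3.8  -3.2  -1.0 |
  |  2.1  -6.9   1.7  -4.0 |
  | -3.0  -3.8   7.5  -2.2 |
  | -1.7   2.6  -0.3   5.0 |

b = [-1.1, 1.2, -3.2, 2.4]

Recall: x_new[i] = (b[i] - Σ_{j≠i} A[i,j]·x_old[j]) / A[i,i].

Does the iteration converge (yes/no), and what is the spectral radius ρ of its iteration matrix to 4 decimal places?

yes, ρ = 0.8621

A = D + L + U where D = diag(-8.7, -6.9, 7.5, 5).
T_J = -D⁻¹(L+U): T[0,1] = -(3.8)/(-8.7) = +0.4368; T[0,0] = 0.
  T[0,:] = [+0.0000  +0.4368  -0.3678  -0.1149]
  T[1,:] = [+0.3043  +0.0000  +0.2464  -0.5797]
  T[2,:] = [+0.4000  +0.5067  +0.0000  +0.2933]
  T[3,:] = [+0.3400  -0.5200  +0.0600  +0.0000]
eigenvalue magnitudes: 0.8621, 0.6251, 0.4522, 0.4522.
ρ = 0.8621; 0.8621 < 1: convergent.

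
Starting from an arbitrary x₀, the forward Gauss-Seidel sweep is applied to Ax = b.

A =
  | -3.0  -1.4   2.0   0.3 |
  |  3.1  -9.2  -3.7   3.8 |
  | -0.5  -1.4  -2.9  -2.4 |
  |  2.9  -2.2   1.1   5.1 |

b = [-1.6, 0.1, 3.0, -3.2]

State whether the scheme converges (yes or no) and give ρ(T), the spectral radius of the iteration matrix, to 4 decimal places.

A = D + L + U where D = diag(-3, -9.2, -2.9, 5.1).
T_GS = -(D+L)⁻¹U: row 0 first, T[0,1] = -(-1.4)/(-3) = -0.4667; later rows by forward substitution.
  T[0,:] = [+0.0000, -0.4667, +0.6667, +0.1000]
  T[1,:] = [+0.0000, -0.1572, -0.1775, +0.4467]
  T[2,:] = [+0.0000, +0.1564, -0.0292, -1.0605]
  T[3,:] = [+0.0000, +0.1638, -0.4494, +0.3646]
|roots of det(T-λI)|: 0.9193, 0.5738, 0.1674, 0.0000.
ρ(T) = max|λ| = 0.9193; 0.9193 < 1 ⇒ converges.

yes, ρ = 0.9193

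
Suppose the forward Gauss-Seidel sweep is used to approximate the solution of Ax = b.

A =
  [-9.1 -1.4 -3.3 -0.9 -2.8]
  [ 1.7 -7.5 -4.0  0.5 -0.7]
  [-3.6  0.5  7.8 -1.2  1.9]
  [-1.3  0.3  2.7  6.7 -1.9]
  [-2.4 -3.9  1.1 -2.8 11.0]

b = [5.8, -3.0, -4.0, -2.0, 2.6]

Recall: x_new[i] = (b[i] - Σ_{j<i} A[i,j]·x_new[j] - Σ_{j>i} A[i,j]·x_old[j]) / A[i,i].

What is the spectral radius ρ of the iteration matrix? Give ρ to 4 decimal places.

A = D + L + U where D = diag(-9.1, -7.5, 7.8, 6.7, 11).
GS T = -(D+L)⁻¹U: row 0 first, T[0,1] = -(-1.4)/(-9.1) = -0.1538; later rows by forward substitution.
  T[0,:] = [+0.0000  -0.1538  -0.3626  -0.0989  -0.3077]
  T[1,:] = [+0.0000  -0.0349  -0.6155  +0.0442  -0.1631]
  T[2,:] = [+0.0000  -0.0688  -0.1279  +0.1054  -0.3751]
  T[3,:] = [+0.0000  -0.0006  +0.0087  -0.0636  +0.3824]
  T[4,:] = [+0.0000  -0.0392  -0.2823  -0.0326  +0.0099]
moduli |λ_i(T)| = 0.5192, 0.2096, 0.0847, 0.0847, 0.0000.
ρ = 0.5192; 0.5192 < 1, so it converges for any x₀.

0.5192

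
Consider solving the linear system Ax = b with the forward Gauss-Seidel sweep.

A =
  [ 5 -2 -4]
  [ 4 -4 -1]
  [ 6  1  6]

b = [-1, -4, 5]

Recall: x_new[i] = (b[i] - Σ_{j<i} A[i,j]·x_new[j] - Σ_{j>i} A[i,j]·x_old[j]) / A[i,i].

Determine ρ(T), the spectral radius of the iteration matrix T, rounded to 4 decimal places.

0.6464

Diagonal D = diag(5, -4, 6); L, U strict lower/upper.
GS T = -(D+L)⁻¹U: row 0 first, T[0,2] = -(-4)/(5) = +0.8000; later rows by forward substitution.
  T[0,:] = [+0.0000, +0.4000, +0.8000]
  T[1,:] = [+0.0000, +0.4000, +0.5500]
  T[2,:] = [+0.0000, -0.4667, -0.8917]
moduli |λ_i(T)| = 0.6464, 0.1547, 0.0000.
spectral radius ρ = 0.6464; 0.6464 < 1, so it converges for any x₀.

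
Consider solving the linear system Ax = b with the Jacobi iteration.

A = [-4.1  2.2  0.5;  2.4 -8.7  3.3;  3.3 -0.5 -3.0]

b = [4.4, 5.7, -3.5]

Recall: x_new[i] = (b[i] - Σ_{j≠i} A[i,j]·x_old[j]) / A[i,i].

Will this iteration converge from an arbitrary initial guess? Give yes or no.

yes

Split A = D + L + U, D = diag(-4.1, -8.7, -3).
Jacobi T = -D⁻¹(L+U): T[1,2] = -(3.3)/(-8.7) = +0.3793; T[1,1] = 0.
  T[0,:] = [+0.0000  +0.5366  +0.1220]
  T[1,:] = [+0.2759  +0.0000  +0.3793]
  T[2,:] = [+1.1000  -0.1667  +0.0000]
|λ(T)| sorted: 0.7220, 0.5498, 0.5498.
ρ(T) = max|λ| = 0.7220; 0.7220 < 1: convergent.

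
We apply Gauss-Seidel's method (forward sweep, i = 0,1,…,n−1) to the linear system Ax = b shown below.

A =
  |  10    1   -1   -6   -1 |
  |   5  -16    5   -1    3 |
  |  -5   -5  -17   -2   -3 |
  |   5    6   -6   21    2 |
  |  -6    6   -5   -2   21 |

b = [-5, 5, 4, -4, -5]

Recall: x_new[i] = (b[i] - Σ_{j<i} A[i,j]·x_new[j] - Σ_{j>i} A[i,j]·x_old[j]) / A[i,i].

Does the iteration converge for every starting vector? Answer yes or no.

yes

Let D = diag(10, -16, -17, 21, 21); L, U the strict triangles.
Gauss-Seidel: T = -(D+L)⁻¹U, row 0 first, T[0,2] = -(-1)/(10) = +0.1000; later rows by forward substitution.
  T[0,:] = [+0.0000  -0.1000  +0.1000  +0.6000  +0.1000]
  T[1,:] = [+0.0000  -0.0312  +0.3438  +0.1250  +0.2188]
  T[2,:] = [+0.0000  +0.0386  -0.1305  -0.3309  -0.2702]
  T[3,:] = [+0.0000  +0.0438  -0.1593  -0.2731  -0.2588]
  T[4,:] = [+0.0000  -0.0063  -0.1159  +0.0309  -0.1229]
|roots of det(T-λI)|: 0.5376, 0.0804, 0.0481, 0.0481, 0.0000.
ρ(T) = max|λ| = 0.5376; 0.5376 < 1, so it converges for any x₀.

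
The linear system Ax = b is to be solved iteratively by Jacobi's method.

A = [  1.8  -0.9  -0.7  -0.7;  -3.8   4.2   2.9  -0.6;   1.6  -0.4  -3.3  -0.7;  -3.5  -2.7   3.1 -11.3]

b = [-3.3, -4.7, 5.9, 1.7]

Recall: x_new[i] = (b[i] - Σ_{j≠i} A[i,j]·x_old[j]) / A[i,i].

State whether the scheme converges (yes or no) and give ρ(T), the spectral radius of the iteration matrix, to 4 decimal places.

yes, ρ = 0.9412

Let D = diag(1.8, 4.2, -3.3, -11.3); L, U the strict triangles.
Jacobi: T = -D⁻¹(L+U), T[3,0] = -(-3.5)/(-11.3) = -0.3097; T[3,3] = 0.
  T[0,:] = [+0.0000, +0.5000, +0.3889, +0.3889]
  T[1,:] = [+0.9048, +0.0000, -0.6905, +0.1429]
  T[2,:] = [+0.4848, -0.1212, +0.0000, -0.2121]
  T[3,:] = [-0.3097, -0.2389, +0.2743, +0.0000]
eigenvalue magnitudes: 0.9412, 0.4802, 0.3907, 0.3907.
spectral radius ρ = 0.9412; 0.9412 < 1: convergent.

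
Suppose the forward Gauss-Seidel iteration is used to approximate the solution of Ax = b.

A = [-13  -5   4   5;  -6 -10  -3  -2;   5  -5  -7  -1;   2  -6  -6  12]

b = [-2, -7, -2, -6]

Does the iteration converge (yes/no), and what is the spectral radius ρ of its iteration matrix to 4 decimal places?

yes, ρ = 0.8991

Diagonal D = diag(-13, -10, -7, 12); L, U strict lower/upper.
Gauss-Seidel: T = -(D+L)⁻¹U, row 0 first, T[0,1] = -(-5)/(-13) = -0.3846; later rows by forward substitution.
  T[0,:] = [+0.0000  -0.3846  +0.3077  +0.3846]
  T[1,:] = [+0.0000  +0.2308  -0.4846  -0.4308]
  T[2,:] = [+0.0000  -0.4396  +0.5659  +0.4396]
  T[3,:] = [+0.0000  -0.0403  -0.0106  -0.0597]
moduli |λ_i(T)| = 0.8991, 0.1403, 0.0218, 0.0000.
ρ = 0.8991; 0.8991 < 1, so it converges for any x₀.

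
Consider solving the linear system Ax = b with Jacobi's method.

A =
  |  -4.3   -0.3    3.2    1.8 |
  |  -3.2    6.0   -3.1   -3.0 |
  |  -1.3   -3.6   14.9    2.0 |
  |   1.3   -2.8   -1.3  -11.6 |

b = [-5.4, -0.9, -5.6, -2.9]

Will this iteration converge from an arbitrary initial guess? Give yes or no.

yes

Diagonal D = diag(-4.3, 6, 14.9, -11.6); L, U strict lower/upper.
Jacobi T = -D⁻¹(L+U): T[3,0] = -(1.3)/(-11.6) = +0.1121; T[3,3] = 0.
  T[0,:] = [+0.0000  -0.0698  +0.7442  +0.4186]
  T[1,:] = [+0.5333  +0.0000  +0.5167  +0.5000]
  T[2,:] = [+0.0872  +0.2416  +0.0000  -0.1342]
  T[3,:] = [+0.1121  -0.2414  -0.1121  +0.0000]
|roots of det(T-λI)|: 0.4647, 0.3786, 0.2993, 0.2993.
ρ = 0.4647; 0.4647 < 1 ⇒ converges.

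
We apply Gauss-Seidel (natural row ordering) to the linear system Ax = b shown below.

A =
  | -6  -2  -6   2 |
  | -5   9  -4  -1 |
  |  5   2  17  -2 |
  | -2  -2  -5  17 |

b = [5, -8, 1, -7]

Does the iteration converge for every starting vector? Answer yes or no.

yes

Let D = diag(-6, 9, 17, 17); L, U the strict triangles.
Gauss-Seidel: T = -(D+L)⁻¹U, row 0 first, T[0,1] = -(-2)/(-6) = -0.3333; later rows by forward substitution.
  T[0,:] = [+0.0000, -0.3333, -1.0000, +0.3333]
  T[1,:] = [+0.0000, -0.1852, -0.1111, +0.2963]
  T[2,:] = [+0.0000, +0.1198, +0.3072, -0.0153]
  T[3,:] = [+0.0000, -0.0258, -0.0404, +0.0696]
|λ(T)| sorted: 0.2678, 0.1335, 0.0573, 0.0000.
spectral radius ρ = 0.2678; 0.2678 < 1: convergent.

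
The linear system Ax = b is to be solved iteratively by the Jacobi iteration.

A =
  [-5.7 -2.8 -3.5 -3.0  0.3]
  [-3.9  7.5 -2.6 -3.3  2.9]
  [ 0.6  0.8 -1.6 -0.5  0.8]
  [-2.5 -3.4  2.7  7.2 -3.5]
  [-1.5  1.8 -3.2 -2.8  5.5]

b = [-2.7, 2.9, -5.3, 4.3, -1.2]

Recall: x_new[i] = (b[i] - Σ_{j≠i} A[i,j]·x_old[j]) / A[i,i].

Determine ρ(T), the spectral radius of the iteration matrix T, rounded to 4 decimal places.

1.3199

Write A = D+L+U with D = diag(-5.7, 7.5, -1.6, 7.2, 5.5).
Jacobi: T = -D⁻¹(L+U), T[0,3] = -(-3)/(-5.7) = -0.5263; T[0,0] = 0.
  T[0,:] = [+0.0000  -0.4912  -0.6140  -0.5263  +0.0526]
  T[1,:] = [+0.5200  +0.0000  +0.3467  +0.4400  -0.3867]
  T[2,:] = [+0.3750  +0.5000  +0.0000  -0.3125  +0.5000]
  T[3,:] = [+0.3472  +0.4722  -0.3750  +0.0000  +0.4861]
  T[4,:] = [+0.2727  -0.3273  +0.5818  +0.5091  +0.0000]
|roots of det(T-λI)|: 1.3199, 0.8137, 0.8137, 0.4484, 0.3368.
ρ(T) = max|λ| = 1.3199; 1.3199 > 1, so it fails to converge.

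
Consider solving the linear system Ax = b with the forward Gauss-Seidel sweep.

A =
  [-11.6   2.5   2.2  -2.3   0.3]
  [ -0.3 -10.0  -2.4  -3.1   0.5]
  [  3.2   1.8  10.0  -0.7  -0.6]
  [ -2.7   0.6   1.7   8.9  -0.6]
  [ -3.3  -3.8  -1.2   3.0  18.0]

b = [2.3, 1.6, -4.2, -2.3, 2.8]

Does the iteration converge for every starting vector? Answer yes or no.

Diagonal D = diag(-11.6, -10, 10, 8.9, 18); L, U strict lower/upper.
Gauss-Seidel: T = -(D+L)⁻¹U, row 0 first, T[0,1] = -(2.5)/(-11.6) = +0.2155; later rows by forward substitution.
  T[0,:] = [+0.0000  +0.2155  +0.1897  -0.1983  +0.0259]
  T[1,:] = [+0.0000  -0.0065  -0.2457  -0.3041  +0.0492]
  T[2,:] = [+0.0000  -0.0678  -0.0165  +0.1882  +0.0429]
  T[3,:] = [+0.0000  +0.0788  +0.0772  -0.0756  +0.0638]
  T[4,:] = [+0.0000  +0.0205  -0.0311  -0.0754  +0.0074]
|λ(T)| sorted: 0.1757, 0.1245, 0.1245, 0.0164, 0.0000.
spectral radius ρ = 0.1757; 0.1757 < 1: convergent.

yes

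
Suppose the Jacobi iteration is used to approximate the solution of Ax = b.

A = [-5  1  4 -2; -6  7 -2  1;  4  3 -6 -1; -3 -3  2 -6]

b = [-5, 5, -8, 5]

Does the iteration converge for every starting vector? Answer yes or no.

no

Diagonal D = diag(-5, 7, -6, -6); L, U strict lower/upper.
T_J = -D⁻¹(L+U): T[1,2] = -(-2)/(7) = +0.2857; T[1,1] = 0.
  T[0,:] = [+0.0000  +0.2000  +0.8000  -0.4000]
  T[1,:] = [+0.8571  +0.0000  +0.2857  -0.1429]
  T[2,:] = [+0.6667  +0.5000  +0.0000  -0.1667]
  T[3,:] = [-0.5000  -0.5000  +0.3333  +0.0000]
|eigenvalues of T|: 1.2295, 0.6556, 0.6556, 0.0150.
ρ(T) = max|λ| = 1.2295; 1.2295 > 1 ⇒ diverges.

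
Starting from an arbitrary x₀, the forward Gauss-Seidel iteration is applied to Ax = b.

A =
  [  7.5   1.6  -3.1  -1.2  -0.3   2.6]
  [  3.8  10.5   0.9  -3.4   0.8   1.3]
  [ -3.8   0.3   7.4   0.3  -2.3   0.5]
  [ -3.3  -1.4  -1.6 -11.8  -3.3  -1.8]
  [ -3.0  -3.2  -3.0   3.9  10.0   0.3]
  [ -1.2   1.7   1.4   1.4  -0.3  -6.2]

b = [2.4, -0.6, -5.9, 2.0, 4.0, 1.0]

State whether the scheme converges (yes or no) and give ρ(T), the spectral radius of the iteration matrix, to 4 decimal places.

Diagonal D = diag(7.5, 10.5, 7.4, -11.8, 10, -6.2); L, U strict lower/upper.
Gauss-Seidel: T = -(D+L)⁻¹U, row 0 first, T[0,5] = -(2.6)/(7.5) = -0.3467; later rows by forward substitution.
  T[0,:] = [+0.0000, -0.2133, +0.4133, +0.1600, +0.0400, -0.3467]
  T[1,:] = [+0.0000, +0.0772, -0.2353, +0.2659, -0.0907, +0.0017]
  T[2,:] = [+0.0000, -0.1127, +0.2218, +0.0308, +0.3350, -0.2457]
  T[3,:] = [+0.0000, +0.0658, -0.1177, -0.0805, -0.3255, -0.0225]
  T[4,:] = [+0.0000, -0.0988, +0.1612, +0.1737, +0.2104, -0.1984]
  T[5,:] = [+0.0000, +0.0566, -0.1288, +0.0223, -0.0406, +0.0166]
moduli |λ_i(T)| = 0.5900, 0.2015, 0.2015, 0.0955, 0.0005, 0.0000.
ρ(T) = max|λ| = 0.5900; 0.5900 < 1: convergent.

yes, ρ = 0.5900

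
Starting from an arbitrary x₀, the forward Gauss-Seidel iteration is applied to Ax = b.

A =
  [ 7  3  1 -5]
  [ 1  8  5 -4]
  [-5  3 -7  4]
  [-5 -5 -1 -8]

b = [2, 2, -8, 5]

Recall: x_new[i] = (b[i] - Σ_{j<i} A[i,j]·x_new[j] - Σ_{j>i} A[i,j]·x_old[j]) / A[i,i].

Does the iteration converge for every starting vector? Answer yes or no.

yes

Split A = D + L + U, D = diag(7, 8, -7, -8).
Gauss-Seidel: T = -(D+L)⁻¹U, row 0 first, T[0,3] = -(-5)/(7) = +0.7143; later rows by forward substitution.
  T[0,:] = [+0.0000 -0.4286 -0.1429 +0.7143]
  T[1,:] = [+0.0000 +0.0536 -0.6071 +0.4107]
  T[2,:] = [+0.0000 +0.3291 -0.1582 +0.2372]
  T[3,:] = [+0.0000 +0.1932 +0.4885 -0.7328]
eigenvalue magnitudes: 0.8786, 0.3300, 0.3300, 0.0000.
spectral radius ρ = 0.8786; 0.8786 < 1: convergent.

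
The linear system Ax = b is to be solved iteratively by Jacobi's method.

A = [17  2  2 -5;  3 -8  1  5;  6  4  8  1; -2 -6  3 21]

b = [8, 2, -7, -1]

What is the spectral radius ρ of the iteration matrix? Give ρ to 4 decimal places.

Diagonal D = diag(17, -8, 8, 21); L, U strict lower/upper.
Jacobi T = -D⁻¹(L+U): T[1,2] = -(1)/(-8) = +0.1250; T[1,1] = 0.
  T[0,:] = [+0.0000  -0.1176  -0.1176  +0.2941]
  T[1,:] = [+0.3750  +0.0000  +0.1250  +0.6250]
  T[2,:] = [-0.7500  -0.5000  +0.0000  -0.1250]
  T[3,:] = [+0.0952  +0.2857  -0.1429  +0.0000]
eigenvalue magnitudes: 0.6139, 0.4962, 0.4962, 0.1048.
spectral radius ρ = 0.6139; 0.6139 < 1: convergent.

0.6139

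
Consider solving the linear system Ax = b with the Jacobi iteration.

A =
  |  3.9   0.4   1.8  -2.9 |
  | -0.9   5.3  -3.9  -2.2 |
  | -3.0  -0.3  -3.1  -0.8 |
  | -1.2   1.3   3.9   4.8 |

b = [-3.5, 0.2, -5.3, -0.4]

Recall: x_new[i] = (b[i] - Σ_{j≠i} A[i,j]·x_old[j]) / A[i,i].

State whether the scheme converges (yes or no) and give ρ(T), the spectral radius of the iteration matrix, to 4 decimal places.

no, ρ = 1.1826

Split A = D + L + U, D = diag(3.9, 5.3, -3.1, 4.8).
Jacobi T = -D⁻¹(L+U): T[0,1] = -(0.4)/(3.9) = -0.1026; T[0,0] = 0.
  T[0,:] = [+0.0000 -0.1026 -0.4615 +0.7436]
  T[1,:] = [+0.1698 +0.0000 +0.7358 +0.4151]
  T[2,:] = [-0.9677 -0.0968 +0.0000 -0.2581]
  T[3,:] = [+0.2500 -0.2708 -0.8125 +0.0000]
eigenvalue magnitudes: 1.1826, 0.6846, 0.6846, 0.3446.
spectral radius ρ = 1.1826; 1.1826 > 1: divergent.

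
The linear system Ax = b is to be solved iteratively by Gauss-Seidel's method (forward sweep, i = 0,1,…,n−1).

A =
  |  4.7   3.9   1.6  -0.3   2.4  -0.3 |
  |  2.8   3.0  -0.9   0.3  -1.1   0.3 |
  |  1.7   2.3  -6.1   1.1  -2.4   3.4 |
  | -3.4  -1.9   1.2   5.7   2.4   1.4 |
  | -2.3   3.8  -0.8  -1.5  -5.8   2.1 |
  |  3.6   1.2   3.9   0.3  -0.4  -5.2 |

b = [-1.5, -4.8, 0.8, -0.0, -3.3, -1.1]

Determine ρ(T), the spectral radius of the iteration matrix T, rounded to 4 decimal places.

Diagonal D = diag(4.7, 3, -6.1, 5.7, -5.8, -5.2); L, U strict lower/upper.
T_GS = -(D+L)⁻¹U: row 0 first, T[0,3] = -(-0.3)/(4.7) = +0.0638; later rows by forward substitution.
  T[0,:] = [+0.0000 -0.8298 -0.3404 +0.0638 -0.5106 +0.0638]
  T[1,:] = [+0.0000 +0.7745 +0.6177 -0.1596 +0.8433 -0.1596]
  T[2,:] = [+0.0000 +0.0608 +0.1380 +0.1379 -0.2178 +0.5150]
  T[3,:] = [+0.0000 -0.2496 -0.0262 -0.0442 -0.3987 -0.3692]
  T[4,:] = [+0.0000 +0.8926 +0.5275 -0.1375 +0.8881 +0.2566]
  T[5,:] = [+0.0000 -0.4332 -0.0317 +0.1189 -0.4136 +0.3526]
|roots of det(T-λI)|: 1.4343, 0.8393, 0.2658, 0.1824, 0.0812, 0.0000.
ρ(T) = max|λ| = 1.4343; 1.4343 > 1 ⇒ diverges.

1.4343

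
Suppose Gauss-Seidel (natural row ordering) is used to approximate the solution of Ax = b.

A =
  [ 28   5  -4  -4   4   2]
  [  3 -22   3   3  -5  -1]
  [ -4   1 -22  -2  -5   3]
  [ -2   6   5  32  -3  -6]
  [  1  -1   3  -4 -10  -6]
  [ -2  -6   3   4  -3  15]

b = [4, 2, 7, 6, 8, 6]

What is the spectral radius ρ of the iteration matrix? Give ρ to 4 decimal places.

Split A = D + L + U, D = diag(28, -22, -22, 32, -10, 15).
T_GS = -(D+L)⁻¹U: row 0 first, T[0,4] = -(4)/(28) = -0.1429; later rows by forward substitution.
  T[0,:] = [+0.0000, -0.1786, +0.1429, +0.1429, -0.1429, -0.0714]
  T[1,:] = [+0.0000, -0.0244, +0.1558, +0.1558, -0.2468, -0.0552]
  T[2,:] = [+0.0000, +0.0314, -0.0189, -0.1098, -0.2125, +0.1468]
  T[3,:] = [+0.0000, -0.0115, -0.0173, -0.0031, +0.1643, +0.1704]
  T[4,:] = [+0.0000, -0.0014, -0.0000, -0.0330, -0.1191, -0.6257]
  T[5,:] = [+0.0000, -0.0370, +0.0898, +0.0976, -0.1429, -0.2316]
eigenvalue magnitudes: 0.5379, 0.1575, 0.0661, 0.0661, 0.0448, 0.0000.
ρ = 0.5379; 0.5379 < 1, so it converges for any x₀.

0.5379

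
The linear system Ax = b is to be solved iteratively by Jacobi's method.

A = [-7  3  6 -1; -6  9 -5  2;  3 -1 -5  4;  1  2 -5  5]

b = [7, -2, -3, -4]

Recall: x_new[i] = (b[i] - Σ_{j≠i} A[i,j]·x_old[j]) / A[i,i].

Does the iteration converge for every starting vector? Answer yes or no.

Diagonal D = diag(-7, 9, -5, 5); L, U strict lower/upper.
T_J = -D⁻¹(L+U): T[3,2] = -(-5)/(5) = +1.0000; T[3,3] = 0.
  T[0,:] = [+0.0000  +0.4286  +0.8571  -0.1429]
  T[1,:] = [+0.6667  +0.0000  +0.5556  -0.2222]
  T[2,:] = [+0.6000  -0.2000  +0.0000  +0.8000]
  T[3,:] = [-0.2000  -0.4000  +1.0000  +0.0000]
|roots of det(T-λI)|: 1.2157, 0.8954, 0.8954, 0.5322.
ρ = 1.2157; 1.2157 > 1: divergent.

no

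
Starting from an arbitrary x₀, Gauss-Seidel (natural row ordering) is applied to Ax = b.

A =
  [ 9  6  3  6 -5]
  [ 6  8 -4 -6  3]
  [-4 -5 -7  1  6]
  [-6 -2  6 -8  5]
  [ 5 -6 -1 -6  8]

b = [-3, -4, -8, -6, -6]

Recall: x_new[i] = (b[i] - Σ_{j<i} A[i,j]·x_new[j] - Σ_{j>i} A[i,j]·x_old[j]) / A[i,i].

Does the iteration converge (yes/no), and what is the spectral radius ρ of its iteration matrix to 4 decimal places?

Split A = D + L + U, D = diag(9, 8, -7, -8, 8).
T_GS = -(D+L)⁻¹U: row 0 first, T[0,1] = -(6)/(9) = -0.6667; later rows by forward substitution.
  T[0,:] = [+0.0000 -0.6667 -0.3333 -0.6667 +0.5556]
  T[1,:] = [+0.0000 +0.5000 +0.7500 +1.2500 -0.7917]
  T[2,:] = [+0.0000 +0.0238 -0.3452 -0.3690 +1.1052]
  T[3,:] = [+0.0000 +0.3929 -0.1964 -0.0893 +1.2351]
  T[4,:] = [+0.0000 +1.0893 +0.5804 +1.2411 +0.1235]
eigenvalue magnitudes: 1.6804, 1.1083, 0.3550, 0.0281, 0.0000.
spectral radius ρ = 1.6804; 1.6804 > 1: divergent.

no, ρ = 1.6804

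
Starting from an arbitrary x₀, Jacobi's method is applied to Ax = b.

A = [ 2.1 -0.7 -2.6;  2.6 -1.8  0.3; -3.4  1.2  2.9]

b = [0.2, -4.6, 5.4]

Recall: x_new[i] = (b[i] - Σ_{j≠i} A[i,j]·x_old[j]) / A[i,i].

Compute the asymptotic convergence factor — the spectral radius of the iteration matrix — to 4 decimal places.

Split A = D + L + U, D = diag(2.1, -1.8, 2.9).
Jacobi T = -D⁻¹(L+U): T[1,0] = -(2.6)/(-1.8) = +1.4444; T[1,1] = 0.
  T[0,:] = [+0.0000 +0.3333 +1.2381]
  T[1,:] = [+1.4444 +0.0000 +0.1667]
  T[2,:] = [+1.1724 -0.4138 +0.0000]
|λ(T)| sorted: 1.5193, 1.1242, 0.3951.
ρ(T) = max|λ| = 1.5193; 1.5193 > 1, so it fails to converge.

1.5193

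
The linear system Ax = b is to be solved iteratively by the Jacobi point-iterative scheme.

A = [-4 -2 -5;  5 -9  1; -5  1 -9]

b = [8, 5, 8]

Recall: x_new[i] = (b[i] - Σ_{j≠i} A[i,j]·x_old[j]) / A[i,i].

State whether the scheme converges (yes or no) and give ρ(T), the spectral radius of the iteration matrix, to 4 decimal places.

Diagonal D = diag(-4, -9, -9); L, U strict lower/upper.
Jacobi: T = -D⁻¹(L+U), T[0,2] = -(-5)/(-4) = -1.2500; T[0,0] = 0.
  T[0,:] = [+0.0000, -0.5000, -1.2500]
  T[1,:] = [+0.5556, +0.0000, +0.1111]
  T[2,:] = [-0.5556, +0.1111, +0.0000]
eigenvalue magnitudes: 0.7034, 0.5923, 0.1111.
spectral radius ρ = 0.7034; 0.7034 < 1, so it converges for any x₀.

yes, ρ = 0.7034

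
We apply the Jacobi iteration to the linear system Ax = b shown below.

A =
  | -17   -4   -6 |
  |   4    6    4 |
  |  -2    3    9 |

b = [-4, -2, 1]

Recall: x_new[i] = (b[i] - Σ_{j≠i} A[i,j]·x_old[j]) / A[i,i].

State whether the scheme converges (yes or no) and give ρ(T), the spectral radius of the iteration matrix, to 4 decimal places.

yes, ρ = 0.6100

Let D = diag(-17, 6, 9); L, U the strict triangles.
Jacobi: T = -D⁻¹(L+U), T[2,1] = -(3)/(9) = -0.3333; T[2,2] = 0.
  T[0,:] = [+0.0000 -0.2353 -0.3529]
  T[1,:] = [-0.6667 +0.0000 -0.6667]
  T[2,:] = [+0.2222 -0.3333 +0.0000]
eigenvalue magnitudes: 0.6100, 0.4519, 0.1581.
ρ = 0.6100; 0.6100 < 1: convergent.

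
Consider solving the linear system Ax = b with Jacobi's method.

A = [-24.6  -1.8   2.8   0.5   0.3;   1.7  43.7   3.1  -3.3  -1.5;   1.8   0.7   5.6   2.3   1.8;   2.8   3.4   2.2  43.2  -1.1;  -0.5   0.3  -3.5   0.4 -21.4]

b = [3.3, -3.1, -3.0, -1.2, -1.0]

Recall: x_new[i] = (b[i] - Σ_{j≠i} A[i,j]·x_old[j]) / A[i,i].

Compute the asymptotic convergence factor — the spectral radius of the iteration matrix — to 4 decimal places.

Split A = D + L + U, D = diag(-24.6, 43.7, 5.6, 43.2, -21.4).
T_J = -D⁻¹(L+U): T[4,2] = -(-3.5)/(-21.4) = -0.1636; T[4,4] = 0.
  T[0,:] = [+0.0000, -0.0732, +0.1138, +0.0203, +0.0122]
  T[1,:] = [-0.0389, +0.0000, -0.0709, +0.0755, +0.0343]
  T[2,:] = [-0.3214, -0.1250, +0.0000, -0.4107, -0.3214]
  T[3,:] = [-0.0648, -0.0787, -0.0509, +0.0000, +0.0255]
  T[4,:] = [-0.0234, +0.0140, -0.1636, +0.0187, +0.0000]
|roots of det(T-λI)|: 0.2432, 0.1599, 0.1599, 0.0621, 0.0396.
ρ(T) = max|λ| = 0.2432; 0.2432 < 1, so it converges for any x₀.

0.2432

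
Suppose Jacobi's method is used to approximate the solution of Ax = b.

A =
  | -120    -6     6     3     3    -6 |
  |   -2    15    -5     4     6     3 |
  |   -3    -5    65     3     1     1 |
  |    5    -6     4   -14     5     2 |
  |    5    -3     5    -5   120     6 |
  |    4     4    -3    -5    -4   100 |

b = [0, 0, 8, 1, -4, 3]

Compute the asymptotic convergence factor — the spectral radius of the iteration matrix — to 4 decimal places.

A = D + L + U where D = diag(-120, 15, 65, -14, 120, 100).
Jacobi: T = -D⁻¹(L+U), T[4,1] = -(-3)/(120) = +0.0250; T[4,4] = 0.
  T[0,:] = [+0.0000 -0.0500 +0.0500 +0.0250 +0.0250 -0.0500]
  T[1,:] = [+0.1333 +0.0000 +0.3333 -0.2667 -0.4000 -0.2000]
  T[2,:] = [+0.0462 +0.0769 +0.0000 -0.0462 -0.0154 -0.0154]
  T[3,:] = [+0.3571 -0.4286 +0.2857 +0.0000 +0.3571 +0.1429]
  T[4,:] = [-0.0417 +0.0250 -0.0417 +0.0417 +0.0000 -0.0500]
  T[5,:] = [-0.0400 -0.0400 +0.0300 +0.0500 +0.0400 +0.0000]
eigenvalue magnitudes: 0.4134, 0.3159, 0.1682, 0.0518, 0.0518, 0.0137.
ρ(T) = max|λ| = 0.4134; 0.4134 < 1 ⇒ converges.

0.4134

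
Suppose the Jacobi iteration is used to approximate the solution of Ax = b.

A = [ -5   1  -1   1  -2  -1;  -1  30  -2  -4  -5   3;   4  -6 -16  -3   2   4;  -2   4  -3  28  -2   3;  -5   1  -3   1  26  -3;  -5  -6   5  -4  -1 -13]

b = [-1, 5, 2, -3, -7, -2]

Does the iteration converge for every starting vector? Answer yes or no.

yes

Let D = diag(-5, 30, -16, 28, 26, -13); L, U the strict triangles.
T_J = -D⁻¹(L+U): T[1,5] = -(3)/(30) = -0.1000; T[1,1] = 0.
  T[0,:] = [+0.0000  +0.2000  -0.2000  +0.2000  -0.4000  -0.2000]
  T[1,:] = [+0.0333  +0.0000  +0.0667  +0.1333  +0.1667  -0.1000]
  T[2,:] = [+0.2500  -0.3750  +0.0000  -0.1875  +0.1250  +0.2500]
  T[3,:] = [+0.0714  -0.1429  +0.1071  +0.0000  +0.0714  -0.1071]
  T[4,:] = [+0.1923  -0.0385  +0.1154  -0.0385  +0.0000  +0.1154]
  T[5,:] = [-0.3846  -0.4615  +0.3846  -0.3077  -0.0769  +0.0000]
|roots of det(T-λI)|: 0.5380, 0.3500, 0.3500, 0.2593, 0.2593, 0.1020.
ρ = 0.5380; 0.5380 < 1: convergent.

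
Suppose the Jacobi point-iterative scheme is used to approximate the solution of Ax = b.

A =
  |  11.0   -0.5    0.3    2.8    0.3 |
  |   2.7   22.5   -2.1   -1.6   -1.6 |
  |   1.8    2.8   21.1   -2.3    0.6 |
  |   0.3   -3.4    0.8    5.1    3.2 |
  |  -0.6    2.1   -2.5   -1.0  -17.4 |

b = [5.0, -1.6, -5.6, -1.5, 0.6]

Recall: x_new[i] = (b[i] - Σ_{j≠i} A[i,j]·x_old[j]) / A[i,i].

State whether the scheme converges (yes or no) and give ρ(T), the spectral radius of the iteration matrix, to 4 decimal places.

yes, ρ = 0.3536

Let D = diag(11, 22.5, 21.1, 5.1, -17.4); L, U the strict triangles.
T_J = -D⁻¹(L+U): T[3,0] = -(0.3)/(5.1) = -0.0588; T[3,3] = 0.
  T[0,:] = [+0.0000  +0.0455  -0.0273  -0.2545  -0.0273]
  T[1,:] = [-0.1200  +0.0000  +0.0933  +0.0711  +0.0711]
  T[2,:] = [-0.0853  -0.1327  +0.0000  +0.1090  -0.0284]
  T[3,:] = [-0.0588  +0.6667  -0.1569  +0.0000  -0.6275]
  T[4,:] = [-0.0345  +0.1207  -0.1437  -0.0575  +0.0000]
|eigenvalues of T|: 0.3536, 0.2441, 0.2441, 0.2323, 0.1535.
ρ(T) = max|λ| = 0.3536; 0.3536 < 1, so it converges for any x₀.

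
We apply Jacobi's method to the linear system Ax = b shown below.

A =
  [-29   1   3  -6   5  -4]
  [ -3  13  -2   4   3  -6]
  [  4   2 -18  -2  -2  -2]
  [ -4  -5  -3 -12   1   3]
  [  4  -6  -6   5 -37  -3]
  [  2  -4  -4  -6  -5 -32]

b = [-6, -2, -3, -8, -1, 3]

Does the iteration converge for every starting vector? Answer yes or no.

yes

Write A = D+L+U with D = diag(-29, 13, -18, -12, -37, -32).
T_J = -D⁻¹(L+U): T[3,4] = -(1)/(-12) = +0.0833; T[3,3] = 0.
  T[0,:] = [+0.0000  +0.0345  +0.1034  -0.2069  +0.1724  -0.1379]
  T[1,:] = [+0.2308  +0.0000  +0.1538  -0.3077  -0.2308  +0.4615]
  T[2,:] = [+0.2222  +0.1111  +0.0000  -0.1111  -0.1111  -0.1111]
  T[3,:] = [-0.3333  -0.4167  -0.2500  +0.0000  +0.0833  +0.2500]
  T[4,:] = [+0.1081  -0.1622  -0.1622  +0.1351  +0.0000  -0.0811]
  T[5,:] = [+0.0625  -0.1250  -0.1250  -0.1875  -0.1562  +0.0000]
|λ(T)| sorted: 0.6458, 0.3823, 0.3562, 0.3562, 0.2087, 0.0376.
spectral radius ρ = 0.6458; 0.6458 < 1, so it converges for any x₀.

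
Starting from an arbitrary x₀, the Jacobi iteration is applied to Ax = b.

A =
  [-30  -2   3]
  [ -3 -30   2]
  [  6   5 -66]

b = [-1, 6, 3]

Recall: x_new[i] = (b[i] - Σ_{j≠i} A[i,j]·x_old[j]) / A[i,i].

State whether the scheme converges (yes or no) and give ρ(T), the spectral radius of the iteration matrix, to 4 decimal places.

yes, ρ = 0.1667

Diagonal D = diag(-30, -30, -66); L, U strict lower/upper.
Jacobi: T = -D⁻¹(L+U), T[2,1] = -(5)/(-66) = +0.0758; T[2,2] = 0.
  T[0,:] = [+0.0000  -0.0667  +0.1000]
  T[1,:] = [-0.1000  +0.0000  +0.0667]
  T[2,:] = [+0.0909  +0.0758  +0.0000]
moduli |λ_i(T)| = 0.1667, 0.0835, 0.0835.
spectral radius ρ = 0.1667; 0.1667 < 1: convergent.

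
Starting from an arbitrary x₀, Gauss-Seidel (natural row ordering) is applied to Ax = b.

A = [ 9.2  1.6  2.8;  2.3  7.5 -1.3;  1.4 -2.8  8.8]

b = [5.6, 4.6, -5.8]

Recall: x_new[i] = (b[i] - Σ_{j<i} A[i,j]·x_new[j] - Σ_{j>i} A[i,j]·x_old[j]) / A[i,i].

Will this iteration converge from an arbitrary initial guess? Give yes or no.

yes

Let D = diag(9.2, 7.5, 8.8); L, U the strict triangles.
GS T = -(D+L)⁻¹U: row 0 first, T[0,1] = -(1.6)/(9.2) = -0.1739; later rows by forward substitution.
  T[0,:] = [+0.0000 -0.1739 -0.3043]
  T[1,:] = [+0.0000 +0.0533 +0.2667]
  T[2,:] = [+0.0000 +0.0446 +0.1333]
|roots of det(T-λI)|: 0.2095, 0.0229, 0.0000.
ρ(T) = max|λ| = 0.2095; 0.2095 < 1, so it converges for any x₀.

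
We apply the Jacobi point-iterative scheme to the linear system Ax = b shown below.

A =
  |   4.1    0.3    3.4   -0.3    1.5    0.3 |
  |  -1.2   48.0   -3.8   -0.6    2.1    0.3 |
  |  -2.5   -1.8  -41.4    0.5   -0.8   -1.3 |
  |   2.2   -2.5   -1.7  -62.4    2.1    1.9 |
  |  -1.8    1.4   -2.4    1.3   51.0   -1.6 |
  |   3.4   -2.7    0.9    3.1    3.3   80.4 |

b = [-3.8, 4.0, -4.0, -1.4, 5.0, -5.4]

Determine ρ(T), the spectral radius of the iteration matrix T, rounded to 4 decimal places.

Let D = diag(4.1, 48, -41.4, -62.4, 51, 80.4); L, U the strict triangles.
Jacobi: T = -D⁻¹(L+U), T[1,0] = -(-1.2)/(48) = +0.0250; T[1,1] = 0.
  T[0,:] = [+0.0000 -0.0732 -0.8293 +0.0732 -0.3659 -0.0732]
  T[1,:] = [+0.0250 +0.0000 +0.0792 +0.0125 -0.0437 -0.0062]
  T[2,:] = [-0.0604 -0.0435 +0.0000 +0.0121 -0.0193 -0.0314]
  T[3,:] = [+0.0353 -0.0401 -0.0272 +0.0000 +0.0337 +0.0304]
  T[4,:] = [+0.0353 -0.0275 +0.0471 -0.0255 +0.0000 +0.0314]
  T[5,:] = [-0.0423 +0.0336 -0.0112 -0.0386 -0.0410 +0.0000]
|eigenvalues of T|: 0.2145, 0.1534, 0.1534, 0.0705, 0.0705, 0.0059.
ρ = 0.2145; 0.2145 < 1 ⇒ converges.

0.2145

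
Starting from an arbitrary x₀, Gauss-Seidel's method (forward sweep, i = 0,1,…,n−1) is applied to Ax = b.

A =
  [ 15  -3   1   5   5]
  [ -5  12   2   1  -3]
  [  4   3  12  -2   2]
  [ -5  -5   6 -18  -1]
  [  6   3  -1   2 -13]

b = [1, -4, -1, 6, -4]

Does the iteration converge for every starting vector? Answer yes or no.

Write A = D+L+U with D = diag(15, 12, 12, -18, -13).
T_GS = -(D+L)⁻¹U: row 0 first, T[0,4] = -(5)/(15) = -0.3333; later rows by forward substitution.
  T[0,:] = [+0.0000 +0.2000 -0.0667 -0.3333 -0.3333]
  T[1,:] = [+0.0000 +0.0833 -0.1944 -0.2222 +0.1111]
  T[2,:] = [+0.0000 -0.0875 +0.0708 +0.3333 -0.0833]
  T[3,:] = [+0.0000 -0.1079 +0.0961 +0.2654 -0.0216]
  T[4,:] = [+0.0000 +0.1017 -0.0663 -0.1899 -0.1251]
|roots of det(T-λI)|: 0.5115, 0.1556, 0.0423, 0.0423, 0.0000.
ρ(T) = max|λ| = 0.5115; 0.5115 < 1: convergent.

yes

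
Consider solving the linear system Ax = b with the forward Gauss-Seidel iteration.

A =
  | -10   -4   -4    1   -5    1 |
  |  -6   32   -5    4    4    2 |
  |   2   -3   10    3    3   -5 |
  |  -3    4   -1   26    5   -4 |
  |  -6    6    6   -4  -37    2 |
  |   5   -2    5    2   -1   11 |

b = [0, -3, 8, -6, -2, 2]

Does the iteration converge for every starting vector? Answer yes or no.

yes

Split A = D + L + U, D = diag(-10, 32, 10, 26, -37, 11).
GS T = -(D+L)⁻¹U: row 0 first, T[0,1] = -(-4)/(-10) = -0.4000; later rows by forward substitution.
  T[0,:] = [+0.0000 -0.4000 -0.4000 +0.1000 -0.5000 +0.1000]
  T[1,:] = [+0.0000 -0.0750 +0.0812 -0.1062 -0.2188 -0.0437]
  T[2,:] = [+0.0000 +0.0575 +0.1044 -0.3519 -0.2656 +0.4669]
  T[3,:] = [+0.0000 -0.0324 -0.0546 +0.0144 -0.2266 +0.1901]
  T[4,:] = [+0.0000 +0.0655 +0.1009 -0.0921 +0.0270 +0.0859]
  T[5,:] = [+0.0000 +0.1539 +0.1683 +0.0842 +0.3519 -0.2924]
moduli |λ_i(T)| = 0.5124, 0.3008, 0.0868, 0.0814, 0.0814, 0.0000.
ρ = 0.5124; 0.5124 < 1 ⇒ converges.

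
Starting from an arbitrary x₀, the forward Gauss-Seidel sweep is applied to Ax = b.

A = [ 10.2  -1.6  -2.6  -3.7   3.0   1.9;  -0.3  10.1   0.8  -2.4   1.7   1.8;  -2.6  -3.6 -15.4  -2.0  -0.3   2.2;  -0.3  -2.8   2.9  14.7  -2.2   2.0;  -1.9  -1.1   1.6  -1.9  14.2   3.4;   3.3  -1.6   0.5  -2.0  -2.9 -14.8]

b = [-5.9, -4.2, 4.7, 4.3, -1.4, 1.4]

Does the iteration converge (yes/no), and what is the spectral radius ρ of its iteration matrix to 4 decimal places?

Write A = D+L+U with D = diag(10.2, 10.1, -15.4, 14.7, 14.2, -14.8).
T_GS = -(D+L)⁻¹U: row 0 first, T[0,2] = -(-2.6)/(10.2) = +0.2549; later rows by forward substitution.
  T[0,:] = [+0.0000  +0.1569  +0.2549  +0.3627  -0.2941  -0.1863]
  T[1,:] = [+0.0000  +0.0047  -0.0716  +0.2484  -0.1771  -0.1838]
  T[2,:] = [+0.0000  -0.0276  -0.0263  -0.2492  +0.0716  +0.2173]
  T[3,:] = [+0.0000  +0.0095  -0.0033  +0.1039  +0.0958  -0.2177]
  T[4,:] = [+0.0000  +0.0257  +0.0311  +0.1098  -0.0483  -0.3322]
  T[5,:] = [+0.0000  +0.0272  +0.0580  +0.0101  -0.0475  +0.0802]
|eigenvalues of T|: 0.2544, 0.1699, 0.0686, 0.0686, 0.0633, 0.0000.
spectral radius ρ = 0.2544; 0.2544 < 1, so it converges for any x₀.

yes, ρ = 0.2544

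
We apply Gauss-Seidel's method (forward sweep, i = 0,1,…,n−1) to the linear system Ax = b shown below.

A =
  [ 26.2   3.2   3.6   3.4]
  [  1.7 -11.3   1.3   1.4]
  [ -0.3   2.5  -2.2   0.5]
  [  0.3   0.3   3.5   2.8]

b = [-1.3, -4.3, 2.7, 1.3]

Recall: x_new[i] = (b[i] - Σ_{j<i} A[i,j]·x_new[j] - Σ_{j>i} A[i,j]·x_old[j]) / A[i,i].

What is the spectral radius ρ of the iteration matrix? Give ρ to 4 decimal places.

Split A = D + L + U, D = diag(26.2, -11.3, -2.2, 2.8).
T_GS = -(D+L)⁻¹U: row 0 first, T[0,3] = -(3.4)/(26.2) = -0.1298; later rows by forward substitution.
  T[0,:] = [+0.0000, -0.1221, -0.1374, -0.1298]
  T[1,:] = [+0.0000, -0.0184, +0.0944, +0.1044]
  T[2,:] = [+0.0000, -0.0042, +0.1260, +0.3636]
  T[3,:] = [+0.0000, +0.0203, -0.1529, -0.4517]
|eigenvalues of T|: 0.3322, 0.0386, 0.0267, 0.0000.
ρ = 0.3322; 0.3322 < 1, so it converges for any x₀.

0.3322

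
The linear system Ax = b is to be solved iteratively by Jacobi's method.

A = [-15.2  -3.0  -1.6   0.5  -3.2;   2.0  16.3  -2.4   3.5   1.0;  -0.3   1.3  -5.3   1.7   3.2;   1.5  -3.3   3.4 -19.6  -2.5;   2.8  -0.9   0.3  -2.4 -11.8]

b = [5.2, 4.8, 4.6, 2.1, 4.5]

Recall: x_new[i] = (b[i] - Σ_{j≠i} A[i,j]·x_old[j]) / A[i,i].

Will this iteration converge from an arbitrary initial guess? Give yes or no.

yes

Let D = diag(-15.2, 16.3, -5.3, -19.6, -11.8); L, U the strict triangles.
Jacobi T = -D⁻¹(L+U): T[3,2] = -(3.4)/(-19.6) = +0.1735; T[3,3] = 0.
  T[0,:] = [+0.0000 -0.1974 -0.1053 +0.0329 -0.2105]
  T[1,:] = [-0.1227 +0.0000 +0.1472 -0.2147 -0.0613]
  T[2,:] = [-0.0566 +0.2453 +0.0000 +0.3208 +0.6038]
  T[3,:] = [+0.0765 -0.1684 +0.1735 +0.0000 -0.1276]
  T[4,:] = [+0.2373 -0.0763 +0.0254 -0.2034 +0.0000]
|roots of det(T-λI)|: 0.5180, 0.2969, 0.2969, 0.2587, 0.1160.
spectral radius ρ = 0.5180; 0.5180 < 1 ⇒ converges.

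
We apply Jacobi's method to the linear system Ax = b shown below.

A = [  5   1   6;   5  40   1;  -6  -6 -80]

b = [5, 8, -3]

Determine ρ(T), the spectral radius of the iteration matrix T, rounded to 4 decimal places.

Write A = D+L+U with D = diag(5, 40, -80).
T_J = -D⁻¹(L+U): T[0,2] = -(6)/(5) = -1.2000; T[0,0] = 0.
  T[0,:] = [+0.0000 -0.2000 -1.2000]
  T[1,:] = [-0.1250 +0.0000 -0.0250]
  T[2,:] = [-0.0750 -0.0750 +0.0000]
|eigenvalues of T|: 0.3836, 0.2724, 0.1112.
ρ(T) = max|λ| = 0.3836; 0.3836 < 1: convergent.

0.3836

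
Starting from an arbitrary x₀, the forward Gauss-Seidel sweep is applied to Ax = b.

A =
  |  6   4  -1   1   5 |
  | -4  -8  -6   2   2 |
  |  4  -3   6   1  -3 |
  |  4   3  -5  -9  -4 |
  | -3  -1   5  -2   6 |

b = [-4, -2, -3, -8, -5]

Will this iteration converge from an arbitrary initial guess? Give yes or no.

A = D + L + U where D = diag(6, -8, 6, -9, 6).
T_GS = -(D+L)⁻¹U: row 0 first, T[0,2] = -(-1)/(6) = +0.1667; later rows by forward substitution.
  T[0,:] = [+0.0000 -0.6667 +0.1667 -0.1667 -0.8333]
  T[1,:] = [+0.0000 +0.3333 -0.8333 +0.3333 +0.6667]
  T[2,:] = [+0.0000 +0.6111 -0.5278 +0.1111 +1.3889]
  T[3,:] = [+0.0000 -0.5247 +0.0895 -0.0247 -1.3642]
  T[4,:] = [+0.0000 -0.9619 +0.4141 -0.1286 -1.9177]
moduli |λ_i(T)| = 1.5307, 0.7380, 0.2100, 0.0781, 0.0000.
spectral radius ρ = 1.5307; 1.5307 > 1, so it fails to converge.

no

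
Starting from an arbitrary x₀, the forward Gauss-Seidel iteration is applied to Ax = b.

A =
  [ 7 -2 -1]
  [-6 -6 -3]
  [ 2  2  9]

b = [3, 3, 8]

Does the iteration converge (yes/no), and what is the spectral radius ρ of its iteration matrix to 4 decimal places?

Let D = diag(7, -6, 9); L, U the strict triangles.
Gauss-Seidel: T = -(D+L)⁻¹U, row 0 first, T[0,2] = -(-1)/(7) = +0.1429; later rows by forward substitution.
  T[0,:] = [+0.0000  +0.2857  +0.1429]
  T[1,:] = [+0.0000  -0.2857  -0.6429]
  T[2,:] = [+0.0000  -0.0000  +0.1111]
eigenvalue magnitudes: 0.2857, 0.1111, 0.0000.
spectral radius ρ = 0.2857; 0.2857 < 1: convergent.

yes, ρ = 0.2857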